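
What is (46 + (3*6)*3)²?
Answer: 10000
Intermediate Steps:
(46 + (3*6)*3)² = (46 + 18*3)² = (46 + 54)² = 100² = 10000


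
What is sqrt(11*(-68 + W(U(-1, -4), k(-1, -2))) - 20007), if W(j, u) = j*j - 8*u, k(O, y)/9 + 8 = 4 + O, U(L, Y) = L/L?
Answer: 4*I*sqrt(1049) ≈ 129.55*I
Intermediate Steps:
U(L, Y) = 1
k(O, y) = -36 + 9*O (k(O, y) = -72 + 9*(4 + O) = -72 + (36 + 9*O) = -36 + 9*O)
W(j, u) = j**2 - 8*u
sqrt(11*(-68 + W(U(-1, -4), k(-1, -2))) - 20007) = sqrt(11*(-68 + (1**2 - 8*(-36 + 9*(-1)))) - 20007) = sqrt(11*(-68 + (1 - 8*(-36 - 9))) - 20007) = sqrt(11*(-68 + (1 - 8*(-45))) - 20007) = sqrt(11*(-68 + (1 + 360)) - 20007) = sqrt(11*(-68 + 361) - 20007) = sqrt(11*293 - 20007) = sqrt(3223 - 20007) = sqrt(-16784) = 4*I*sqrt(1049)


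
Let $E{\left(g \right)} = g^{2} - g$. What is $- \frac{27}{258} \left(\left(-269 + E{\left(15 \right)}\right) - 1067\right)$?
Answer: $\frac{5067}{43} \approx 117.84$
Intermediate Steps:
$- \frac{27}{258} \left(\left(-269 + E{\left(15 \right)}\right) - 1067\right) = - \frac{27}{258} \left(\left(-269 + 15 \left(-1 + 15\right)\right) - 1067\right) = \left(-27\right) \frac{1}{258} \left(\left(-269 + 15 \cdot 14\right) - 1067\right) = - \frac{9 \left(\left(-269 + 210\right) - 1067\right)}{86} = - \frac{9 \left(-59 - 1067\right)}{86} = \left(- \frac{9}{86}\right) \left(-1126\right) = \frac{5067}{43}$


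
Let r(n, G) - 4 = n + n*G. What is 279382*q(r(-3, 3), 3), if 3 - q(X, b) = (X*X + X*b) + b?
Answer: -11175280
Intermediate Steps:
r(n, G) = 4 + n + G*n (r(n, G) = 4 + (n + n*G) = 4 + (n + G*n) = 4 + n + G*n)
q(X, b) = 3 - b - X² - X*b (q(X, b) = 3 - ((X*X + X*b) + b) = 3 - ((X² + X*b) + b) = 3 - (b + X² + X*b) = 3 + (-b - X² - X*b) = 3 - b - X² - X*b)
279382*q(r(-3, 3), 3) = 279382*(3 - 1*3 - (4 - 3 + 3*(-3))² - 1*(4 - 3 + 3*(-3))*3) = 279382*(3 - 3 - (4 - 3 - 9)² - 1*(4 - 3 - 9)*3) = 279382*(3 - 3 - 1*(-8)² - 1*(-8)*3) = 279382*(3 - 3 - 1*64 + 24) = 279382*(3 - 3 - 64 + 24) = 279382*(-40) = -11175280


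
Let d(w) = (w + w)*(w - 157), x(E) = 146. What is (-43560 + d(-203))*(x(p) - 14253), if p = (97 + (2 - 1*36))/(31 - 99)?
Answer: -1447378200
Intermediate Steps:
p = -63/68 (p = (97 + (2 - 36))/(-68) = (97 - 34)*(-1/68) = 63*(-1/68) = -63/68 ≈ -0.92647)
d(w) = 2*w*(-157 + w) (d(w) = (2*w)*(-157 + w) = 2*w*(-157 + w))
(-43560 + d(-203))*(x(p) - 14253) = (-43560 + 2*(-203)*(-157 - 203))*(146 - 14253) = (-43560 + 2*(-203)*(-360))*(-14107) = (-43560 + 146160)*(-14107) = 102600*(-14107) = -1447378200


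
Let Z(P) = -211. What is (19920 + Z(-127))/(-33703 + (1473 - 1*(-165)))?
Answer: -19709/32065 ≈ -0.61466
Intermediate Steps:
(19920 + Z(-127))/(-33703 + (1473 - 1*(-165))) = (19920 - 211)/(-33703 + (1473 - 1*(-165))) = 19709/(-33703 + (1473 + 165)) = 19709/(-33703 + 1638) = 19709/(-32065) = 19709*(-1/32065) = -19709/32065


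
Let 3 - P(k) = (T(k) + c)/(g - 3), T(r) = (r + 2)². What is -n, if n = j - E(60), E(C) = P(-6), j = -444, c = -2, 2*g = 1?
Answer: 2263/5 ≈ 452.60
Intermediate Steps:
g = ½ (g = (½)*1 = ½ ≈ 0.50000)
T(r) = (2 + r)²
P(k) = 11/5 + 2*(2 + k)²/5 (P(k) = 3 - ((2 + k)² - 2)/(½ - 3) = 3 - (-2 + (2 + k)²)/(-5/2) = 3 - (-2 + (2 + k)²)*(-2)/5 = 3 - (⅘ - 2*(2 + k)²/5) = 3 + (-⅘ + 2*(2 + k)²/5) = 11/5 + 2*(2 + k)²/5)
E(C) = 43/5 (E(C) = 11/5 + 2*(2 - 6)²/5 = 11/5 + (⅖)*(-4)² = 11/5 + (⅖)*16 = 11/5 + 32/5 = 43/5)
n = -2263/5 (n = -444 - 1*43/5 = -444 - 43/5 = -2263/5 ≈ -452.60)
-n = -1*(-2263/5) = 2263/5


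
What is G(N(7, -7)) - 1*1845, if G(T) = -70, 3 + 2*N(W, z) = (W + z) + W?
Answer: -1915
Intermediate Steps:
N(W, z) = -3/2 + W + z/2 (N(W, z) = -3/2 + ((W + z) + W)/2 = -3/2 + (z + 2*W)/2 = -3/2 + (W + z/2) = -3/2 + W + z/2)
G(N(7, -7)) - 1*1845 = -70 - 1*1845 = -70 - 1845 = -1915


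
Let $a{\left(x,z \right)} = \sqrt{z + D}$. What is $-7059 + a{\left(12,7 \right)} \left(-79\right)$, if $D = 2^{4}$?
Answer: $-7059 - 79 \sqrt{23} \approx -7437.9$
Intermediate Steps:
$D = 16$
$a{\left(x,z \right)} = \sqrt{16 + z}$ ($a{\left(x,z \right)} = \sqrt{z + 16} = \sqrt{16 + z}$)
$-7059 + a{\left(12,7 \right)} \left(-79\right) = -7059 + \sqrt{16 + 7} \left(-79\right) = -7059 + \sqrt{23} \left(-79\right) = -7059 - 79 \sqrt{23}$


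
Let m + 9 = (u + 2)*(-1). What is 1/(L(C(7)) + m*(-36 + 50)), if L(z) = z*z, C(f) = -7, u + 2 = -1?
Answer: -1/63 ≈ -0.015873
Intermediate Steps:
u = -3 (u = -2 - 1 = -3)
L(z) = z²
m = -8 (m = -9 + (-3 + 2)*(-1) = -9 - 1*(-1) = -9 + 1 = -8)
1/(L(C(7)) + m*(-36 + 50)) = 1/((-7)² - 8*(-36 + 50)) = 1/(49 - 8*14) = 1/(49 - 112) = 1/(-63) = -1/63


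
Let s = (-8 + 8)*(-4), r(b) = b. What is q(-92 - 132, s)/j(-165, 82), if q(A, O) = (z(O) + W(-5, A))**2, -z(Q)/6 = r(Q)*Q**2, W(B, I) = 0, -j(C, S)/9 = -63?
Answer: 0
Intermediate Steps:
j(C, S) = 567 (j(C, S) = -9*(-63) = 567)
s = 0 (s = 0*(-4) = 0)
z(Q) = -6*Q**3 (z(Q) = -6*Q*Q**2 = -6*Q**3)
q(A, O) = 36*O**6 (q(A, O) = (-6*O**3 + 0)**2 = (-6*O**3)**2 = 36*O**6)
q(-92 - 132, s)/j(-165, 82) = (36*0**6)/567 = (36*0)*(1/567) = 0*(1/567) = 0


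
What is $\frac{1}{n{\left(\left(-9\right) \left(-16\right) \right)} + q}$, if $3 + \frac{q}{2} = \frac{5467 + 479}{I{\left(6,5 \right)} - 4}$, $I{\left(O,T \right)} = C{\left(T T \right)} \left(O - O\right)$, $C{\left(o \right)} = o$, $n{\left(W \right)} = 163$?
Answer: $- \frac{1}{2816} \approx -0.00035511$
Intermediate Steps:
$I{\left(O,T \right)} = 0$ ($I{\left(O,T \right)} = T T \left(O - O\right) = T^{2} \cdot 0 = 0$)
$q = -2979$ ($q = -6 + 2 \frac{5467 + 479}{0 - 4} = -6 + 2 \frac{5946}{-4} = -6 + 2 \cdot 5946 \left(- \frac{1}{4}\right) = -6 + 2 \left(- \frac{2973}{2}\right) = -6 - 2973 = -2979$)
$\frac{1}{n{\left(\left(-9\right) \left(-16\right) \right)} + q} = \frac{1}{163 - 2979} = \frac{1}{-2816} = - \frac{1}{2816}$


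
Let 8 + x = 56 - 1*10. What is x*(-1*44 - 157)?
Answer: -7638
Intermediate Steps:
x = 38 (x = -8 + (56 - 1*10) = -8 + (56 - 10) = -8 + 46 = 38)
x*(-1*44 - 157) = 38*(-1*44 - 157) = 38*(-44 - 157) = 38*(-201) = -7638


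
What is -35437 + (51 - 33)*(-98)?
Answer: -37201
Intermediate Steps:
-35437 + (51 - 33)*(-98) = -35437 + 18*(-98) = -35437 - 1764 = -37201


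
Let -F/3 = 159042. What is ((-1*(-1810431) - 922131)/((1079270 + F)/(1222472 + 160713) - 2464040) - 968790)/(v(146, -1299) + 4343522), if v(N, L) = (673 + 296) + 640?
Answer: -275154430639799645/1234097793599447378 ≈ -0.22296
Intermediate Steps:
F = -477126 (F = -3*159042 = -477126)
v(N, L) = 1609 (v(N, L) = 969 + 640 = 1609)
((-1*(-1810431) - 922131)/((1079270 + F)/(1222472 + 160713) - 2464040) - 968790)/(v(146, -1299) + 4343522) = ((-1*(-1810431) - 922131)/((1079270 - 477126)/(1222472 + 160713) - 2464040) - 968790)/(1609 + 4343522) = ((1810431 - 922131)/(602144/1383185 - 2464040) - 968790)/4345131 = (888300/(602144*(1/1383185) - 2464040) - 968790)*(1/4345131) = (888300/(602144/1383185 - 2464040) - 968790)*(1/4345131) = (888300/(-3408222565256/1383185) - 968790)*(1/4345131) = (888300*(-1383185/3408222565256) - 968790)*(1/4345131) = (-307170808875/852055641314 - 968790)*(1/4345131) = -825463291919398935/852055641314*1/4345131 = -275154430639799645/1234097793599447378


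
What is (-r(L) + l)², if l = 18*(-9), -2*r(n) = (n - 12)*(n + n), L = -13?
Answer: 26569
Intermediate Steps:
r(n) = -n*(-12 + n) (r(n) = -(n - 12)*(n + n)/2 = -(-12 + n)*2*n/2 = -n*(-12 + n))
l = -162
(-r(L) + l)² = (-(-13)*(12 - 1*(-13)) - 162)² = (-(-13)*(12 + 13) - 162)² = (-(-13)*25 - 162)² = (-1*(-325) - 162)² = (325 - 162)² = 163² = 26569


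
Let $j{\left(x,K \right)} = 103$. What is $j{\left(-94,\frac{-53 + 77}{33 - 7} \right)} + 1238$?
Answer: $1341$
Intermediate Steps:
$j{\left(-94,\frac{-53 + 77}{33 - 7} \right)} + 1238 = 103 + 1238 = 1341$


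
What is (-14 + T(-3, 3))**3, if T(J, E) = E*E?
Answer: -125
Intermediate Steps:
T(J, E) = E**2
(-14 + T(-3, 3))**3 = (-14 + 3**2)**3 = (-14 + 9)**3 = (-5)**3 = -125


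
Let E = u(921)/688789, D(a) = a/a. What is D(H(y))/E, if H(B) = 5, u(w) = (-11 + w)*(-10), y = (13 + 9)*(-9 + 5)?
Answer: -688789/9100 ≈ -75.691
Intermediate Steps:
y = -88 (y = 22*(-4) = -88)
u(w) = 110 - 10*w
D(a) = 1
E = -9100/688789 (E = (110 - 10*921)/688789 = (110 - 9210)*(1/688789) = -9100*1/688789 = -9100/688789 ≈ -0.013212)
D(H(y))/E = 1/(-9100/688789) = 1*(-688789/9100) = -688789/9100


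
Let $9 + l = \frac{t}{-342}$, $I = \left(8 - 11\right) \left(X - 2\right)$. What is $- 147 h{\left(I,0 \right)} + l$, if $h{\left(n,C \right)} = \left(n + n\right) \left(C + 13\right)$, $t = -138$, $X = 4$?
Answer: $\frac{1306634}{57} \approx 22923.0$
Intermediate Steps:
$I = -6$ ($I = \left(8 - 11\right) \left(4 - 2\right) = \left(-3\right) 2 = -6$)
$l = - \frac{490}{57}$ ($l = -9 - \frac{138}{-342} = -9 - - \frac{23}{57} = -9 + \frac{23}{57} = - \frac{490}{57} \approx -8.5965$)
$h{\left(n,C \right)} = 2 n \left(13 + C\right)$
$- 147 h{\left(I,0 \right)} + l = - 147 \cdot 2 \left(-6\right) \left(13 + 0\right) - \frac{490}{57} = - 147 \cdot 2 \left(-6\right) 13 - \frac{490}{57} = \left(-147\right) \left(-156\right) - \frac{490}{57} = 22932 - \frac{490}{57} = \frac{1306634}{57}$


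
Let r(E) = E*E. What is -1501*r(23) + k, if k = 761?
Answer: -793268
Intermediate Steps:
r(E) = E²
-1501*r(23) + k = -1501*23² + 761 = -1501*529 + 761 = -794029 + 761 = -793268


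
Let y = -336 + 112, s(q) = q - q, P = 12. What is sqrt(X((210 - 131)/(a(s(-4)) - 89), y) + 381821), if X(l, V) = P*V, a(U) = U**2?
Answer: sqrt(379133) ≈ 615.74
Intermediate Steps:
s(q) = 0
y = -224
X(l, V) = 12*V
sqrt(X((210 - 131)/(a(s(-4)) - 89), y) + 381821) = sqrt(12*(-224) + 381821) = sqrt(-2688 + 381821) = sqrt(379133)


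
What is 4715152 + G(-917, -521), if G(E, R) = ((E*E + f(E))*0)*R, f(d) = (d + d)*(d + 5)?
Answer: 4715152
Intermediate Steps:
f(d) = 2*d*(5 + d) (f(d) = (2*d)*(5 + d) = 2*d*(5 + d))
G(E, R) = 0 (G(E, R) = ((E*E + 2*E*(5 + E))*0)*R = ((E² + 2*E*(5 + E))*0)*R = 0*R = 0)
4715152 + G(-917, -521) = 4715152 + 0 = 4715152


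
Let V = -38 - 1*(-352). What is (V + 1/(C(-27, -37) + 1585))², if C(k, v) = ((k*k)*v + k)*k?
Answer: 52626053444423481/533754442225 ≈ 98596.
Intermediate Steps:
C(k, v) = k*(k + v*k²) (C(k, v) = (k²*v + k)*k = (v*k² + k)*k = (k + v*k²)*k = k*(k + v*k²))
V = 314 (V = -38 + 352 = 314)
(V + 1/(C(-27, -37) + 1585))² = (314 + 1/((-27)²*(1 - 27*(-37)) + 1585))² = (314 + 1/(729*(1 + 999) + 1585))² = (314 + 1/(729*1000 + 1585))² = (314 + 1/(729000 + 1585))² = (314 + 1/730585)² = (229403691/730585)² = 52626053444423481/533754442225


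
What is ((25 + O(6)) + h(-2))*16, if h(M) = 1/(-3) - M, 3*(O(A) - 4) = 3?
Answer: 1520/3 ≈ 506.67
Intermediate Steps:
O(A) = 5 (O(A) = 4 + (⅓)*3 = 4 + 1 = 5)
h(M) = -⅓ - M
((25 + O(6)) + h(-2))*16 = ((25 + 5) + (-⅓ - 1*(-2)))*16 = (30 + (-⅓ + 2))*16 = (30 + 5/3)*16 = (95/3)*16 = 1520/3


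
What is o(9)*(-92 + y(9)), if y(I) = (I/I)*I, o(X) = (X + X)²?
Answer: -26892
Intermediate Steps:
o(X) = 4*X² (o(X) = (2*X)² = 4*X²)
y(I) = I (y(I) = 1*I = I)
o(9)*(-92 + y(9)) = (4*9²)*(-92 + 9) = (4*81)*(-83) = 324*(-83) = -26892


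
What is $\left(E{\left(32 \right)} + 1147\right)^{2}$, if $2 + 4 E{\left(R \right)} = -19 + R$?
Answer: $\frac{21150801}{16} \approx 1.3219 \cdot 10^{6}$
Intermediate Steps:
$E{\left(R \right)} = - \frac{21}{4} + \frac{R}{4}$ ($E{\left(R \right)} = - \frac{1}{2} + \frac{-19 + R}{4} = - \frac{1}{2} + \left(- \frac{19}{4} + \frac{R}{4}\right) = - \frac{21}{4} + \frac{R}{4}$)
$\left(E{\left(32 \right)} + 1147\right)^{2} = \left(\left(- \frac{21}{4} + \frac{1}{4} \cdot 32\right) + 1147\right)^{2} = \left(\left(- \frac{21}{4} + 8\right) + 1147\right)^{2} = \left(\frac{11}{4} + 1147\right)^{2} = \left(\frac{4599}{4}\right)^{2} = \frac{21150801}{16}$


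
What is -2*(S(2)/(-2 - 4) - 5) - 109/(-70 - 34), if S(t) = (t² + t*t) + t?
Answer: 4487/312 ≈ 14.381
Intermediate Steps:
S(t) = t + 2*t² (S(t) = (t² + t²) + t = 2*t² + t = t + 2*t²)
-2*(S(2)/(-2 - 4) - 5) - 109/(-70 - 34) = -2*((2*(1 + 2*2))/(-2 - 4) - 5) - 109/(-70 - 34) = -2*((2*(1 + 4))/(-6) - 5) - 109/(-104) = -2*((2*5)*(-⅙) - 5) - 1/104*(-109) = -2*(10*(-⅙) - 5) + 109/104 = -2*(-5/3 - 5) + 109/104 = -2*(-20/3) + 109/104 = 40/3 + 109/104 = 4487/312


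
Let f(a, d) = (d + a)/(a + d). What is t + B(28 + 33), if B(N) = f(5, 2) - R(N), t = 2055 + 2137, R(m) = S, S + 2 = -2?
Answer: 4197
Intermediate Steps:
S = -4 (S = -2 - 2 = -4)
f(a, d) = 1 (f(a, d) = (a + d)/(a + d) = 1)
R(m) = -4
t = 4192
B(N) = 5 (B(N) = 1 - 1*(-4) = 1 + 4 = 5)
t + B(28 + 33) = 4192 + 5 = 4197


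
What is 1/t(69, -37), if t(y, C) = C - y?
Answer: -1/106 ≈ -0.0094340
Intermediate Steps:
1/t(69, -37) = 1/(-37 - 1*69) = 1/(-37 - 69) = 1/(-106) = -1/106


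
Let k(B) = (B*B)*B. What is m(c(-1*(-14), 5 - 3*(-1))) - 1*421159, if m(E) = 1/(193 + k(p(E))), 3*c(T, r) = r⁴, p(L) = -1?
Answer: -80862527/192 ≈ -4.2116e+5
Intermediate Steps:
k(B) = B³ (k(B) = B²*B = B³)
c(T, r) = r⁴/3
m(E) = 1/192 (m(E) = 1/(193 + (-1)³) = 1/(193 - 1) = 1/192)
m(c(-1*(-14), 5 - 3*(-1))) - 1*421159 = 1/192 - 1*421159 = 1/192 - 421159 = -80862527/192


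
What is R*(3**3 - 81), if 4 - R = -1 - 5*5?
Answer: -1620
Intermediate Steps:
R = 30 (R = 4 - (-1 - 5*5) = 4 - (-1 - 25) = 4 - 1*(-26) = 4 + 26 = 30)
R*(3**3 - 81) = 30*(3**3 - 81) = 30*(27 - 81) = 30*(-54) = -1620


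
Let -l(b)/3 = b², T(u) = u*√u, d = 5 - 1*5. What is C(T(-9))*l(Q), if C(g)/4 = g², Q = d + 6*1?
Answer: 314928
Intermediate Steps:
d = 0 (d = 5 - 5 = 0)
Q = 6 (Q = 0 + 6*1 = 0 + 6 = 6)
T(u) = u^(3/2)
l(b) = -3*b²
C(g) = 4*g²
C(T(-9))*l(Q) = (4*((-9)^(3/2))²)*(-3*6²) = (4*(-27*I)²)*(-3*36) = (4*(-729))*(-108) = -2916*(-108) = 314928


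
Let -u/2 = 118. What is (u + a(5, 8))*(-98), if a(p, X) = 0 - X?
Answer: 23912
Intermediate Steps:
a(p, X) = -X
u = -236 (u = -2*118 = -236)
(u + a(5, 8))*(-98) = (-236 - 1*8)*(-98) = (-236 - 8)*(-98) = -244*(-98) = 23912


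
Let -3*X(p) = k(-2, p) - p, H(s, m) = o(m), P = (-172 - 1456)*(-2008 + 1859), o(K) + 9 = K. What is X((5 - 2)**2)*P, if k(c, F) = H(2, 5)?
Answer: 3153436/3 ≈ 1.0511e+6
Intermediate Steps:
o(K) = -9 + K
P = 242572 (P = -1628*(-149) = 242572)
H(s, m) = -9 + m
k(c, F) = -4 (k(c, F) = -9 + 5 = -4)
X(p) = 4/3 + p/3 (X(p) = -(-4 - p)/3 = 4/3 + p/3)
X((5 - 2)**2)*P = (4/3 + (5 - 2)**2/3)*242572 = (4/3 + (1/3)*3**2)*242572 = (4/3 + (1/3)*9)*242572 = (4/3 + 3)*242572 = (13/3)*242572 = 3153436/3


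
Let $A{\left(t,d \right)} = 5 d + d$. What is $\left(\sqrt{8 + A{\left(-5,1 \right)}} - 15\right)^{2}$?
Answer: $\left(15 - \sqrt{14}\right)^{2} \approx 126.75$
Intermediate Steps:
$A{\left(t,d \right)} = 6 d$
$\left(\sqrt{8 + A{\left(-5,1 \right)}} - 15\right)^{2} = \left(\sqrt{8 + 6 \cdot 1} - 15\right)^{2} = \left(\sqrt{8 + 6} - 15\right)^{2} = \left(\sqrt{14} - 15\right)^{2} = \left(-15 + \sqrt{14}\right)^{2}$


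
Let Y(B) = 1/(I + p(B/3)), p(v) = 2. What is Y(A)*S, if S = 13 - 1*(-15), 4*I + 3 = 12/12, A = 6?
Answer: 56/3 ≈ 18.667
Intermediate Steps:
I = -1/2 (I = -3/4 + (12/12)/4 = -3/4 + (12*(1/12))/4 = -3/4 + (1/4)*1 = -3/4 + 1/4 = -1/2 ≈ -0.50000)
Y(B) = 2/3 (Y(B) = 1/(-1/2 + 2) = 1/(3/2) = 2/3)
S = 28 (S = 13 + 15 = 28)
Y(A)*S = (2/3)*28 = 56/3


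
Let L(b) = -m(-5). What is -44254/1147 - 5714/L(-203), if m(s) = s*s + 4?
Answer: 5270592/33263 ≈ 158.45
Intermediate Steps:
m(s) = 4 + s² (m(s) = s² + 4 = 4 + s²)
L(b) = -29 (L(b) = -(4 + (-5)²) = -(4 + 25) = -1*29 = -29)
-44254/1147 - 5714/L(-203) = -44254/1147 - 5714/(-29) = -44254*1/1147 - 5714*(-1/29) = -44254/1147 + 5714/29 = 5270592/33263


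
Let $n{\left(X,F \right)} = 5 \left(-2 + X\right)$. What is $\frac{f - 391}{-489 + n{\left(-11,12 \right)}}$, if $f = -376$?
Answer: $\frac{767}{554} \approx 1.3845$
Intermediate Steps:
$n{\left(X,F \right)} = -10 + 5 X$
$\frac{f - 391}{-489 + n{\left(-11,12 \right)}} = \frac{-376 - 391}{-489 + \left(-10 + 5 \left(-11\right)\right)} = - \frac{767}{-489 - 65} = - \frac{767}{-554} = \left(-767\right) \left(- \frac{1}{554}\right) = \frac{767}{554}$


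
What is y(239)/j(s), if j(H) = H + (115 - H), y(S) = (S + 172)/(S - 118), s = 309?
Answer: 411/13915 ≈ 0.029536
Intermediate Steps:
y(S) = (172 + S)/(-118 + S)
j(H) = 115
y(239)/j(s) = ((172 + 239)/(-118 + 239))/115 = (411/121)*(1/115) = 411/13915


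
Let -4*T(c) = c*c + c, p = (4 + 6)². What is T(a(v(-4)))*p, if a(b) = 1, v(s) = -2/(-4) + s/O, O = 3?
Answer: -50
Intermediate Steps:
v(s) = ½ + s/3 (v(s) = -2/(-4) + s/3 = -2*(-¼) + s*(⅓) = ½ + s/3)
p = 100 (p = 10² = 100)
T(c) = -c/4 - c²/4 (T(c) = -(c*c + c)/4 = -(c² + c)/4 = -(c + c²)/4 = -c/4 - c²/4)
T(a(v(-4)))*p = -¼*1*(1 + 1)*100 = -¼*1*2*100 = -½*100 = -50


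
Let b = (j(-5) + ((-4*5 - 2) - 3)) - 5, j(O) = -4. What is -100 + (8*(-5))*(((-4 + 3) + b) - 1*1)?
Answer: 1340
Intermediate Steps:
b = -34 (b = (-4 + ((-4*5 - 2) - 3)) - 5 = (-4 + ((-20 - 2) - 3)) - 5 = (-4 + (-22 - 3)) - 5 = (-4 - 25) - 5 = -29 - 5 = -34)
-100 + (8*(-5))*(((-4 + 3) + b) - 1*1) = -100 + (8*(-5))*(((-4 + 3) - 34) - 1*1) = -100 - 40*((-1 - 34) - 1) = -100 - 40*(-35 - 1) = -100 - 40*(-36) = -100 + 1440 = 1340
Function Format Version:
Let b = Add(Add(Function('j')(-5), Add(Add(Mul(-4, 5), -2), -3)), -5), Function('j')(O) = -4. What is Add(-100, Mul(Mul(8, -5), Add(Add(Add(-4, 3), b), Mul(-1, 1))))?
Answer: 1340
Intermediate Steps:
b = -34 (b = Add(Add(-4, Add(Add(Mul(-4, 5), -2), -3)), -5) = Add(Add(-4, Add(Add(-20, -2), -3)), -5) = Add(Add(-4, Add(-22, -3)), -5) = Add(Add(-4, -25), -5) = Add(-29, -5) = -34)
Add(-100, Mul(Mul(8, -5), Add(Add(Add(-4, 3), b), Mul(-1, 1)))) = Add(-100, Mul(Mul(8, -5), Add(Add(Add(-4, 3), -34), Mul(-1, 1)))) = Add(-100, Mul(-40, Add(Add(-1, -34), -1))) = Add(-100, Mul(-40, Add(-35, -1))) = Add(-100, Mul(-40, -36)) = Add(-100, 1440) = 1340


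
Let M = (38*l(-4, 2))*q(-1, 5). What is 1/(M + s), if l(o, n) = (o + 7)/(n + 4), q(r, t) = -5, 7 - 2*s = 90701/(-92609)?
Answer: -92609/8428373 ≈ -0.010988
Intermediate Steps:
s = 369482/92609 (s = 7/2 - 90701/(2*(-92609)) = 7/2 - 90701*(-1)/(2*92609) = 7/2 - 1/2*(-90701/92609) = 7/2 + 90701/185218 = 369482/92609 ≈ 3.9897)
l(o, n) = (7 + o)/(4 + n)
M = -95 (M = (38*((7 - 4)/(4 + 2)))*(-5) = (38*(3/6))*(-5) = (38*((1/6)*3))*(-5) = (38*(1/2))*(-5) = 19*(-5) = -95)
1/(M + s) = 1/(-95 + 369482/92609) = 1/(-8428373/92609) = -92609/8428373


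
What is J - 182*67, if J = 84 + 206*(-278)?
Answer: -69378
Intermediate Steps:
J = -57184 (J = 84 - 57268 = -57184)
J - 182*67 = -57184 - 182*67 = -57184 - 1*12194 = -57184 - 12194 = -69378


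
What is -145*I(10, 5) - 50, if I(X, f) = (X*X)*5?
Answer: -72550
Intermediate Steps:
I(X, f) = 5*X² (I(X, f) = X²*5 = 5*X²)
-145*I(10, 5) - 50 = -725*10² - 50 = -725*100 - 50 = -145*500 - 50 = -72500 - 50 = -72550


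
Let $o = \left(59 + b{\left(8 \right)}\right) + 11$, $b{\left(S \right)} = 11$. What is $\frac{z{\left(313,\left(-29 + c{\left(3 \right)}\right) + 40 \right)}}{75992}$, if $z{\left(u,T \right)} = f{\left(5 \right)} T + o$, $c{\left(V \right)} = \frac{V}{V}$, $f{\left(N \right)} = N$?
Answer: $\frac{141}{75992} \approx 0.0018555$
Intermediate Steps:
$c{\left(V \right)} = 1$
$o = 81$ ($o = \left(59 + 11\right) + 11 = 70 + 11 = 81$)
$z{\left(u,T \right)} = 81 + 5 T$ ($z{\left(u,T \right)} = 5 T + 81 = 81 + 5 T$)
$\frac{z{\left(313,\left(-29 + c{\left(3 \right)}\right) + 40 \right)}}{75992} = \frac{81 + 5 \left(\left(-29 + 1\right) + 40\right)}{75992} = \left(81 + 5 \left(-28 + 40\right)\right) \frac{1}{75992} = \left(81 + 5 \cdot 12\right) \frac{1}{75992} = \left(81 + 60\right) \frac{1}{75992} = 141 \cdot \frac{1}{75992} = \frac{141}{75992}$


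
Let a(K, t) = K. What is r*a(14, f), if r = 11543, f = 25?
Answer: 161602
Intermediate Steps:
r*a(14, f) = 11543*14 = 161602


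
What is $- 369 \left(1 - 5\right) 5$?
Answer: $7380$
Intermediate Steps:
$- 369 \left(1 - 5\right) 5 = - 369 \left(\left(-4\right) 5\right) = \left(-369\right) \left(-20\right) = 7380$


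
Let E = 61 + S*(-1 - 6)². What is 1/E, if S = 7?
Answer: 1/404 ≈ 0.0024752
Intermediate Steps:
E = 404 (E = 61 + 7*(-1 - 6)² = 61 + 7*(-7)² = 61 + 7*49 = 61 + 343 = 404)
1/E = 1/404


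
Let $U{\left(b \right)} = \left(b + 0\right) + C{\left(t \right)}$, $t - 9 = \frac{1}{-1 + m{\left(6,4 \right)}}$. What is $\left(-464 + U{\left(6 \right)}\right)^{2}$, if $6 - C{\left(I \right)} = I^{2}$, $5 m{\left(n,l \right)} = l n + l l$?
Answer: $\frac{688747536}{2401} \approx 2.8686 \cdot 10^{5}$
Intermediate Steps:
$m{\left(n,l \right)} = \frac{l^{2}}{5} + \frac{l n}{5}$ ($m{\left(n,l \right)} = \frac{l n + l l}{5} = \frac{l n + l^{2}}{5} = \frac{l^{2} + l n}{5} = \frac{l^{2}}{5} + \frac{l n}{5}$)
$t = \frac{64}{7}$ ($t = 9 + \frac{1}{-1 + \frac{1}{5} \cdot 4 \left(4 + 6\right)} = 9 + \frac{1}{-1 + \frac{1}{5} \cdot 4 \cdot 10} = 9 + \frac{1}{-1 + 8} = 9 + \frac{1}{7} = \frac{64}{7} \approx 9.1429$)
$C{\left(I \right)} = 6 - I^{2}$
$U{\left(b \right)} = - \frac{3802}{49} + b$ ($U{\left(b \right)} = \left(b + 0\right) + \left(6 - \left(\frac{64}{7}\right)^{2}\right) = b + \left(6 - \frac{4096}{49}\right) = b - \frac{3802}{49} = - \frac{3802}{49} + b$)
$\left(-464 + U{\left(6 \right)}\right)^{2} = \left(-464 + \left(- \frac{3802}{49} + 6\right)\right)^{2} = \left(-464 - \frac{3508}{49}\right)^{2} = \left(- \frac{26244}{49}\right)^{2} = \frac{688747536}{2401}$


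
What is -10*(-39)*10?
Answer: 3900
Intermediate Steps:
-10*(-39)*10 = 390*10 = 3900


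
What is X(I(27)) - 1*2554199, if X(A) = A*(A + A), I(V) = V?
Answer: -2552741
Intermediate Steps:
X(A) = 2*A² (X(A) = A*(2*A) = 2*A²)
X(I(27)) - 1*2554199 = 2*27² - 1*2554199 = 2*729 - 2554199 = 1458 - 2554199 = -2552741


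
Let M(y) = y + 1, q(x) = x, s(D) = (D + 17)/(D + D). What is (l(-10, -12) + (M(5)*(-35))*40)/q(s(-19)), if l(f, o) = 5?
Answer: -159505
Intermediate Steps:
s(D) = (17 + D)/(2*D) (s(D) = (17 + D)/((2*D)) = (17 + D)*(1/(2*D)) = (17 + D)/(2*D))
M(y) = 1 + y
(l(-10, -12) + (M(5)*(-35))*40)/q(s(-19)) = (5 + ((1 + 5)*(-35))*40)/(((½)*(17 - 19)/(-19))) = (5 + (6*(-35))*40)/(((½)*(-1/19)*(-2))) = (5 - 210*40)/(1/19) = (5 - 8400)*19 = -8395*19 = -159505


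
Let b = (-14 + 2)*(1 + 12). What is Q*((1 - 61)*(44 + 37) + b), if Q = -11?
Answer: 55176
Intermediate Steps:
b = -156 (b = -12*13 = -156)
Q*((1 - 61)*(44 + 37) + b) = -11*((1 - 61)*(44 + 37) - 156) = -11*(-60*81 - 156) = -11*(-4860 - 156) = -11*(-5016) = 55176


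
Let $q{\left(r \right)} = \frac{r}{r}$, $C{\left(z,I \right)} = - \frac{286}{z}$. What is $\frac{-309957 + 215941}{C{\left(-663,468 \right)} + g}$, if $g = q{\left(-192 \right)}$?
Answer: $- \frac{4794816}{73} \approx -65682.0$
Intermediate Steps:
$q{\left(r \right)} = 1$
$g = 1$
$\frac{-309957 + 215941}{C{\left(-663,468 \right)} + g} = \frac{-309957 + 215941}{- \frac{286}{-663} + 1} = - \frac{94016}{\left(-286\right) \left(- \frac{1}{663}\right) + 1} = - \frac{94016}{\frac{22}{51} + 1} = - \frac{94016}{\frac{73}{51}} = \left(-94016\right) \frac{51}{73} = - \frac{4794816}{73}$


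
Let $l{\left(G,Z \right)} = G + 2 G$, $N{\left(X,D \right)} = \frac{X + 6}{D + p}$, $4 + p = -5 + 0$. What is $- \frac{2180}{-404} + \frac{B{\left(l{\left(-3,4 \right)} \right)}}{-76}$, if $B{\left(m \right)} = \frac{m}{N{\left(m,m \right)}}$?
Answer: $\frac{23437}{3838} \approx 6.1066$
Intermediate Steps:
$p = -9$ ($p = -4 + \left(-5 + 0\right) = -4 - 5 = -9$)
$N{\left(X,D \right)} = \frac{6 + X}{-9 + D}$ ($N{\left(X,D \right)} = \frac{X + 6}{D - 9} = \frac{6 + X}{-9 + D}$)
$l{\left(G,Z \right)} = 3 G$
$B{\left(m \right)} = \frac{m \left(-9 + m\right)}{6 + m}$ ($B{\left(m \right)} = \frac{m}{\frac{1}{-9 + m} \left(6 + m\right)} = m \frac{-9 + m}{6 + m} = \frac{m \left(-9 + m\right)}{6 + m}$)
$- \frac{2180}{-404} + \frac{B{\left(l{\left(-3,4 \right)} \right)}}{-76} = - \frac{2180}{-404} + \frac{3 \left(-3\right) \frac{1}{6 + 3 \left(-3\right)} \left(-9 + 3 \left(-3\right)\right)}{-76} = \left(-2180\right) \left(- \frac{1}{404}\right) + - \frac{9 \left(-9 - 9\right)}{6 - 9} \left(- \frac{1}{76}\right) = \frac{545}{101} + \left(-9\right) \frac{1}{-3} \left(-18\right) \left(- \frac{1}{76}\right) = \frac{545}{101} + \left(-9\right) \left(- \frac{1}{3}\right) \left(-18\right) \left(- \frac{1}{76}\right) = \frac{545}{101} - - \frac{27}{38} = \frac{545}{101} + \frac{27}{38} = \frac{23437}{3838}$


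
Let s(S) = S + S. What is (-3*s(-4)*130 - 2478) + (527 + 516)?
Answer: 1685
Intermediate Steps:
s(S) = 2*S
(-3*s(-4)*130 - 2478) + (527 + 516) = (-6*(-4)*130 - 2478) + (527 + 516) = (-3*(-8)*130 - 2478) + 1043 = (24*130 - 2478) + 1043 = (3120 - 2478) + 1043 = 642 + 1043 = 1685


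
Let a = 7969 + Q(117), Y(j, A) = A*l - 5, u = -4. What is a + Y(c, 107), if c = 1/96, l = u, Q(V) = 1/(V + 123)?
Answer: 1808641/240 ≈ 7536.0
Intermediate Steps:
Q(V) = 1/(123 + V)
l = -4
c = 1/96 ≈ 0.010417
Y(j, A) = -5 - 4*A (Y(j, A) = A*(-4) - 5 = -4*A - 5 = -5 - 4*A)
a = 1912561/240 (a = 7969 + 1/(123 + 117) = 7969 + 1/240 = 1912561/240 ≈ 7969.0)
a + Y(c, 107) = 1912561/240 + (-5 - 4*107) = 1912561/240 + (-5 - 428) = 1912561/240 - 433 = 1808641/240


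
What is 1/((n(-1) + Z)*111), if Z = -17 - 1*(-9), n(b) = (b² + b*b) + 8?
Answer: 1/222 ≈ 0.0045045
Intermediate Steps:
n(b) = 8 + 2*b² (n(b) = (b² + b²) + 8 = 2*b² + 8 = 8 + 2*b²)
Z = -8 (Z = -17 + 9 = -8)
1/((n(-1) + Z)*111) = 1/(((8 + 2*(-1)²) - 8)*111) = 1/(((8 + 2*1) - 8)*111) = 1/(((8 + 2) - 8)*111) = 1/((10 - 8)*111) = 1/(2*111) = 1/222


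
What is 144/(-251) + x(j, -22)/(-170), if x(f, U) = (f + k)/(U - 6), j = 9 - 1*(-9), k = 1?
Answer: -680671/1194760 ≈ -0.56971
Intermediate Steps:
j = 18 (j = 9 + 9 = 18)
x(f, U) = (1 + f)/(-6 + U) (x(f, U) = (f + 1)/(U - 6) = (1 + f)/(-6 + U))
144/(-251) + x(j, -22)/(-170) = 144/(-251) + ((1 + 18)/(-6 - 22))/(-170) = 144*(-1/251) + (19/(-28))*(-1/170) = -144/251 - 1/28*19*(-1/170) = -144/251 - 19/28*(-1/170) = -144/251 + 19/4760 = -680671/1194760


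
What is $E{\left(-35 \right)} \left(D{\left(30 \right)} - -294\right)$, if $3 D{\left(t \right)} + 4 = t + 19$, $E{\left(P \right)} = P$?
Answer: $-10815$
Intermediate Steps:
$D{\left(t \right)} = 5 + \frac{t}{3}$ ($D{\left(t \right)} = - \frac{4}{3} + \frac{t + 19}{3} = - \frac{4}{3} + \frac{19 + t}{3} = - \frac{4}{3} + \left(\frac{19}{3} + \frac{t}{3}\right) = 5 + \frac{t}{3}$)
$E{\left(-35 \right)} \left(D{\left(30 \right)} - -294\right) = - 35 \left(\left(5 + \frac{1}{3} \cdot 30\right) - -294\right) = - 35 \left(\left(5 + 10\right) + 294\right) = - 35 \left(15 + 294\right) = \left(-35\right) 309 = -10815$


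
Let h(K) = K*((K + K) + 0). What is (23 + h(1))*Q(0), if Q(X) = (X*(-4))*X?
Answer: 0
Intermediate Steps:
h(K) = 2*K² (h(K) = K*(2*K + 0) = K*(2*K) = 2*K²)
Q(X) = -4*X² (Q(X) = (-4*X)*X = -4*X²)
(23 + h(1))*Q(0) = (23 + 2*1²)*(-4*0²) = (23 + 2*1)*(-4*0) = (23 + 2)*0 = 25*0 = 0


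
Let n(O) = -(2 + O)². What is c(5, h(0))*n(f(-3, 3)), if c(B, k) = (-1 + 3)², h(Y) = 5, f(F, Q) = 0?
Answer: -16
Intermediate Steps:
c(B, k) = 4 (c(B, k) = 2² = 4)
c(5, h(0))*n(f(-3, 3)) = 4*(-(2 + 0)²) = 4*(-1*2²) = 4*(-1*4) = 4*(-4) = -16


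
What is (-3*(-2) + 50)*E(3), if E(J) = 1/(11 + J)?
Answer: 4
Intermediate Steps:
(-3*(-2) + 50)*E(3) = (-3*(-2) + 50)/(11 + 3) = (6 + 50)/14 = 56*(1/14) = 4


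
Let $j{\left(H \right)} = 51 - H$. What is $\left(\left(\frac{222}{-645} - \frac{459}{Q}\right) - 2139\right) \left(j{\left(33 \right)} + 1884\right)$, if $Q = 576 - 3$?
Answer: $- \frac{167157391728}{41065} \approx -4.0706 \cdot 10^{6}$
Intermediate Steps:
$Q = 573$
$\left(\left(\frac{222}{-645} - \frac{459}{Q}\right) - 2139\right) \left(j{\left(33 \right)} + 1884\right) = \left(\left(\frac{222}{-645} - \frac{459}{573}\right) - 2139\right) \left(\left(51 - 33\right) + 1884\right) = \left(\left(222 \left(- \frac{1}{645}\right) - \frac{153}{191}\right) - 2139\right) \left(\left(51 - 33\right) + 1884\right) = \left(\left(- \frac{74}{215} - \frac{153}{191}\right) - 2139\right) \left(18 + 1884\right) = \left(- \frac{47029}{41065} - 2139\right) 1902 = \left(- \frac{87885064}{41065}\right) 1902 = - \frac{167157391728}{41065}$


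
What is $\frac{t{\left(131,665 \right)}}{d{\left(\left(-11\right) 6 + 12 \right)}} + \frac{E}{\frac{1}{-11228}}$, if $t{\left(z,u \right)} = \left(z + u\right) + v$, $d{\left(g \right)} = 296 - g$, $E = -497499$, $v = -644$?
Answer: $\frac{977535785176}{175} \approx 5.5859 \cdot 10^{9}$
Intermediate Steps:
$t{\left(z,u \right)} = -644 + u + z$ ($t{\left(z,u \right)} = \left(z + u\right) - 644 = \left(u + z\right) - 644 = -644 + u + z$)
$\frac{t{\left(131,665 \right)}}{d{\left(\left(-11\right) 6 + 12 \right)}} + \frac{E}{\frac{1}{-11228}} = \frac{-644 + 665 + 131}{296 - \left(\left(-11\right) 6 + 12\right)} - \frac{497499}{\frac{1}{-11228}} = \frac{152}{296 - \left(-66 + 12\right)} - \frac{497499}{- \frac{1}{11228}} = \frac{152}{296 - -54} - -5585918772 = \frac{152}{296 + 54} + 5585918772 = \frac{152}{350} + 5585918772 = 152 \cdot \frac{1}{350} + 5585918772 = \frac{76}{175} + 5585918772 = \frac{977535785176}{175}$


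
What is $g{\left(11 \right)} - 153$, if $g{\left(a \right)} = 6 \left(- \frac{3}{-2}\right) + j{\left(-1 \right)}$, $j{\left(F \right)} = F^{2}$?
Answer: $-143$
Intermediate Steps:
$g{\left(a \right)} = 10$ ($g{\left(a \right)} = 6 \left(- \frac{3}{-2}\right) + \left(-1\right)^{2} = 6 \left(\left(-3\right) \left(- \frac{1}{2}\right)\right) + 1 = 6 \cdot \frac{3}{2} + 1 = 9 + 1 = 10$)
$g{\left(11 \right)} - 153 = 10 - 153 = -143$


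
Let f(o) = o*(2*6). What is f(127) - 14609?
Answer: -13085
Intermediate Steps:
f(o) = 12*o (f(o) = o*12 = 12*o)
f(127) - 14609 = 12*127 - 14609 = 1524 - 14609 = -13085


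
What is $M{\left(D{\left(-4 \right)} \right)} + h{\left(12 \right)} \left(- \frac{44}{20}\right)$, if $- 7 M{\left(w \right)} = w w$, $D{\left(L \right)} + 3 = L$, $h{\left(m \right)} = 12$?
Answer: $- \frac{167}{5} \approx -33.4$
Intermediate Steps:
$D{\left(L \right)} = -3 + L$
$M{\left(w \right)} = - \frac{w^{2}}{7}$ ($M{\left(w \right)} = - \frac{w w}{7} = - \frac{w^{2}}{7}$)
$M{\left(D{\left(-4 \right)} \right)} + h{\left(12 \right)} \left(- \frac{44}{20}\right) = - \frac{\left(-3 - 4\right)^{2}}{7} + 12 \left(- \frac{44}{20}\right) = - \frac{\left(-7\right)^{2}}{7} + 12 \left(\left(-44\right) \frac{1}{20}\right) = \left(- \frac{1}{7}\right) 49 + 12 \left(- \frac{11}{5}\right) = -7 - \frac{132}{5} = - \frac{167}{5}$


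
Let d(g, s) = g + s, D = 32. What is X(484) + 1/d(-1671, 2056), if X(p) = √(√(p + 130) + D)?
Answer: 1/385 + √(32 + √614) ≈ 7.5378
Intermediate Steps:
X(p) = √(32 + √(130 + p)) (X(p) = √(√(p + 130) + 32) = √(√(130 + p) + 32) = √(32 + √(130 + p)))
X(484) + 1/d(-1671, 2056) = √(32 + √(130 + 484)) + 1/(-1671 + 2056) = √(32 + √614) + 1/385 = 1/385 + √(32 + √614)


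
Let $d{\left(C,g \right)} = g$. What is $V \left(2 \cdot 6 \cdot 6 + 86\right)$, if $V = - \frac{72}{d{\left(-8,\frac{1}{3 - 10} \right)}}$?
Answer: $79632$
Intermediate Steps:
$V = 504$ ($V = - \frac{72}{\frac{1}{3 - 10}} = - \frac{72}{\frac{1}{-7}} = - \frac{72}{- \frac{1}{7}} = \left(-72\right) \left(-7\right) = 504$)
$V \left(2 \cdot 6 \cdot 6 + 86\right) = 504 \left(2 \cdot 6 \cdot 6 + 86\right) = 504 \left(12 \cdot 6 + 86\right) = 504 \left(72 + 86\right) = 504 \cdot 158 = 79632$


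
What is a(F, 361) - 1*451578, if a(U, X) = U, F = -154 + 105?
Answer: -451627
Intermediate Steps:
F = -49
a(F, 361) - 1*451578 = -49 - 1*451578 = -49 - 451578 = -451627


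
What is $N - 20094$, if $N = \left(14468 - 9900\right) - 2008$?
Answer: $-17534$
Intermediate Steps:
$N = 2560$ ($N = 4568 - 2008 = 2560$)
$N - 20094 = 2560 - 20094 = -17534$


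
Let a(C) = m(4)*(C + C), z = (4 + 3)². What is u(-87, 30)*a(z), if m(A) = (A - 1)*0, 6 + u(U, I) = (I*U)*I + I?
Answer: 0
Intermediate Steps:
z = 49 (z = 7² = 49)
u(U, I) = -6 + I + U*I² (u(U, I) = -6 + ((I*U)*I + I) = -6 + (U*I² + I) = -6 + (I + U*I²) = -6 + I + U*I²)
m(A) = 0 (m(A) = (-1 + A)*0 = 0)
a(C) = 0 (a(C) = 0*(C + C) = 0*(2*C) = 0)
u(-87, 30)*a(z) = (-6 + 30 - 87*30²)*0 = (-6 + 30 - 87*900)*0 = (-6 + 30 - 78300)*0 = -78276*0 = 0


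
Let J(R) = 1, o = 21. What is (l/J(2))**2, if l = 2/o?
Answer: 4/441 ≈ 0.0090703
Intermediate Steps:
l = 2/21 ≈ 0.095238
(l/J(2))**2 = ((2/21)/1)**2 = ((2/21)*1)**2 = (2/21)**2 = 4/441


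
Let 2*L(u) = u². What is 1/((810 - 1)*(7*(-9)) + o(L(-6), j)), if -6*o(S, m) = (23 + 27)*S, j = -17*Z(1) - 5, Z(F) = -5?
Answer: -1/51117 ≈ -1.9563e-5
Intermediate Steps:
L(u) = u²/2
j = 80 (j = -17*(-5) - 5 = 85 - 5 = 80)
o(S, m) = -25*S/3 (o(S, m) = -(23 + 27)*S/6 = -25*S/3)
1/((810 - 1)*(7*(-9)) + o(L(-6), j)) = 1/((810 - 1)*(7*(-9)) - 25*(-6)²/6) = 1/(809*(-63) - 25*36/6) = 1/(-50967 - 25/3*18) = 1/(-50967 - 150) = 1/(-51117) = -1/51117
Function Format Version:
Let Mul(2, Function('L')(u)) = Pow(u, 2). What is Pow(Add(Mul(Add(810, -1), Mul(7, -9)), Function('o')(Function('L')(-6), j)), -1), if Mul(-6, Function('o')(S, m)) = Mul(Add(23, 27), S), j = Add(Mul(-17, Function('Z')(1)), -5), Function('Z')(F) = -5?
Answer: Rational(-1, 51117) ≈ -1.9563e-5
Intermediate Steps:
Function('L')(u) = Mul(Rational(1, 2), Pow(u, 2))
j = 80 (j = Add(Mul(-17, -5), -5) = Add(85, -5) = 80)
Function('o')(S, m) = Mul(Rational(-25, 3), S) (Function('o')(S, m) = Mul(Rational(-1, 6), Mul(Add(23, 27), S)) = Mul(Rational(-1, 6), Mul(50, S)) = Mul(Rational(-25, 3), S))
Pow(Add(Mul(Add(810, -1), Mul(7, -9)), Function('o')(Function('L')(-6), j)), -1) = Pow(Add(Mul(Add(810, -1), Mul(7, -9)), Mul(Rational(-25, 3), Mul(Rational(1, 2), Pow(-6, 2)))), -1) = Pow(Add(Mul(809, -63), Mul(Rational(-25, 3), Mul(Rational(1, 2), 36))), -1) = Pow(Add(-50967, Mul(Rational(-25, 3), 18)), -1) = Pow(Add(-50967, -150), -1) = Pow(-51117, -1) = Rational(-1, 51117)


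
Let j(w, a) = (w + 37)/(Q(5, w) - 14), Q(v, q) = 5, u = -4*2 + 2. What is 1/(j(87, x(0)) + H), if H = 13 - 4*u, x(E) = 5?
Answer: 9/209 ≈ 0.043062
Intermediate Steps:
u = -6 (u = -8 + 2 = -6)
j(w, a) = -37/9 - w/9 (j(w, a) = (w + 37)/(5 - 14) = (37 + w)/(-9) = (37 + w)*(-⅑) = -37/9 - w/9)
H = 37 (H = 13 - 4*(-6) = 13 + 24 = 37)
1/(j(87, x(0)) + H) = 1/((-37/9 - ⅑*87) + 37) = 1/((-37/9 - 29/3) + 37) = 1/(-124/9 + 37) = 1/(209/9) = 9/209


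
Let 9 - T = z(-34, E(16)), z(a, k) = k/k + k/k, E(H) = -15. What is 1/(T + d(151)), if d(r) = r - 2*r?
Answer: -1/144 ≈ -0.0069444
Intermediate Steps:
d(r) = -r
z(a, k) = 2 (z(a, k) = 1 + 1 = 2)
T = 7 (T = 9 - 1*2 = 9 - 2 = 7)
1/(T + d(151)) = 1/(7 - 1*151) = 1/(7 - 151) = 1/(-144) = -1/144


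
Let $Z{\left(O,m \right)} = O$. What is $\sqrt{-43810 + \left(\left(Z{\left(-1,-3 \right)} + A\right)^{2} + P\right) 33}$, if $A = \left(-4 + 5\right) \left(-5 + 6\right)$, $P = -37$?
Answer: $7 i \sqrt{919} \approx 212.21 i$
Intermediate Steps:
$A = 1$ ($A = 1 \cdot 1 = 1$)
$\sqrt{-43810 + \left(\left(Z{\left(-1,-3 \right)} + A\right)^{2} + P\right) 33} = \sqrt{-43810 + \left(\left(-1 + 1\right)^{2} - 37\right) 33} = \sqrt{-43810 + \left(0^{2} - 37\right) 33} = \sqrt{-43810 + \left(0 - 37\right) 33} = \sqrt{-43810 - 1221} = \sqrt{-45031} = 7 i \sqrt{919}$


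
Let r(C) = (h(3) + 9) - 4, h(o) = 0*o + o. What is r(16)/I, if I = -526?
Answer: -4/263 ≈ -0.015209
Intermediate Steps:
h(o) = o (h(o) = 0 + o = o)
r(C) = 8 (r(C) = (3 + 9) - 4 = 12 - 4 = 8)
r(16)/I = 8/(-526) = 8*(-1/526) = -4/263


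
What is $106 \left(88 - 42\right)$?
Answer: $4876$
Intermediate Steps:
$106 \left(88 - 42\right) = 106 \cdot 46 = 4876$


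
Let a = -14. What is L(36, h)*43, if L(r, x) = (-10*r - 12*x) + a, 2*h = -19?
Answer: -11180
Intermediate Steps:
h = -19/2 (h = (½)*(-19) = -19/2 ≈ -9.5000)
L(r, x) = -14 - 12*x - 10*r (L(r, x) = (-10*r - 12*x) - 14 = (-12*x - 10*r) - 14 = -14 - 12*x - 10*r)
L(36, h)*43 = (-14 - 12*(-19/2) - 10*36)*43 = (-14 + 114 - 360)*43 = -260*43 = -11180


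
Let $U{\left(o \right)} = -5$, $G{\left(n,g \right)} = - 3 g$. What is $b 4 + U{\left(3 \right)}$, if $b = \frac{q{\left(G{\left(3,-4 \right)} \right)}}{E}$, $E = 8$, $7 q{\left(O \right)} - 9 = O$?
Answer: $- \frac{7}{2} \approx -3.5$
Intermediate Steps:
$q{\left(O \right)} = \frac{9}{7} + \frac{O}{7}$
$b = \frac{3}{8}$ ($b = \frac{\frac{9}{7} + \frac{\left(-3\right) \left(-4\right)}{7}}{8} = \left(\frac{9}{7} + \frac{1}{7} \cdot 12\right) \frac{1}{8} = \left(\frac{9}{7} + \frac{12}{7}\right) \frac{1}{8} = 3 \cdot \frac{1}{8} = \frac{3}{8} \approx 0.375$)
$b 4 + U{\left(3 \right)} = \frac{3}{8} \cdot 4 - 5 = \frac{3}{2} - 5 = - \frac{7}{2}$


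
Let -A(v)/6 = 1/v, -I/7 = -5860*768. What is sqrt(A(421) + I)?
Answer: sqrt(5583687027234)/421 ≈ 5612.8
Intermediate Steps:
I = 31503360 (I = -(-41020)*768 = -7*(-4500480) = 31503360)
A(v) = -6/v
sqrt(A(421) + I) = sqrt(-6/421 + 31503360) = sqrt(13262914554/421) = sqrt(5583687027234)/421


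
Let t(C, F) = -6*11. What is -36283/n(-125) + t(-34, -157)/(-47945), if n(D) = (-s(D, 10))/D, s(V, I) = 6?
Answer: -217448553979/287670 ≈ -7.5590e+5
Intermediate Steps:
t(C, F) = -66
n(D) = -6/D (n(D) = (-1*6)/D = -6/D)
-36283/n(-125) + t(-34, -157)/(-47945) = -36283/((-6/(-125))) - 66/(-47945) = -36283/((-6*(-1/125))) - 66*(-1/47945) = -36283/6/125 + 66/47945 = -36283*125/6 + 66/47945 = -4535375/6 + 66/47945 = -217448553979/287670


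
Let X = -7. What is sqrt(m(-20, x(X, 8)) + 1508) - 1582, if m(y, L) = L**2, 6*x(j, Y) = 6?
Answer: -1582 + sqrt(1509) ≈ -1543.2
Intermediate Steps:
x(j, Y) = 1 (x(j, Y) = (1/6)*6 = 1)
sqrt(m(-20, x(X, 8)) + 1508) - 1582 = sqrt(1**2 + 1508) - 1582 = sqrt(1 + 1508) - 1582 = sqrt(1509) - 1582 = -1582 + sqrt(1509)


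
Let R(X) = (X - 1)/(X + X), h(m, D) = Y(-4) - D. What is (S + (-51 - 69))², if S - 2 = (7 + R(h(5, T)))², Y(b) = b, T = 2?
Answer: 75881521/20736 ≈ 3659.4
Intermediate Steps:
h(m, D) = -4 - D
R(X) = (-1 + X)/(2*X) (R(X) = (-1 + X)/((2*X)) = (-1 + X)*(1/(2*X)) = (-1 + X)/(2*X))
S = 8569/144 (S = 2 + (7 + (-1 + (-4 - 1*2))/(2*(-4 - 1*2)))² = 2 + (7 + (-1 + (-4 - 2))/(2*(-4 - 2)))² = 2 + (7 + (½)*(-1 - 6)/(-6))² = 2 + (7 + (½)*(-⅙)*(-7))² = 2 + (7 + 7/12)² = 2 + (91/12)² = 2 + 8281/144 = 8569/144 ≈ 59.507)
(S + (-51 - 69))² = (8569/144 + (-51 - 69))² = (8569/144 - 120)² = (-8711/144)² = 75881521/20736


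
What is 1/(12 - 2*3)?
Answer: ⅙ ≈ 0.16667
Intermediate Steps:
1/(12 - 2*3) = 1/(12 - 6) = 1/6 = ⅙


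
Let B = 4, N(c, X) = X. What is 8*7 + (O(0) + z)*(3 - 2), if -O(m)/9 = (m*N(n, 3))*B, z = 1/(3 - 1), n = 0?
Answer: 113/2 ≈ 56.500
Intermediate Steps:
z = 1/2 ≈ 0.50000
O(m) = -108*m (O(m) = -9*m*3*4 = -9*3*m*4 = -108*m)
8*7 + (O(0) + z)*(3 - 2) = 8*7 + (-108*0 + 1/2)*(3 - 2) = 56 + (0 + 1/2)*1 = 56 + (1/2)*1 = 56 + 1/2 = 113/2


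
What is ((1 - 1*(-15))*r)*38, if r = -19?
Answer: -11552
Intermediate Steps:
((1 - 1*(-15))*r)*38 = ((1 - 1*(-15))*(-19))*38 = ((1 + 15)*(-19))*38 = (16*(-19))*38 = -304*38 = -11552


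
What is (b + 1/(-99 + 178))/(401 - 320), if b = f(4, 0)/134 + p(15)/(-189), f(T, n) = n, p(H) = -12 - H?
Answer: 86/44793 ≈ 0.0019199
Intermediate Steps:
b = 1/7 (b = 0/134 + (-12 - 1*15)/(-189) = 0*(1/134) + (-12 - 15)*(-1/189) = 0 - 27*(-1/189) = 0 + 1/7 = 1/7 ≈ 0.14286)
(b + 1/(-99 + 178))/(401 - 320) = (1/7 + 1/(-99 + 178))/(401 - 320) = (1/7 + 1/79)/81 = (1/7 + 1/79)*(1/81) = (86/553)*(1/81) = 86/44793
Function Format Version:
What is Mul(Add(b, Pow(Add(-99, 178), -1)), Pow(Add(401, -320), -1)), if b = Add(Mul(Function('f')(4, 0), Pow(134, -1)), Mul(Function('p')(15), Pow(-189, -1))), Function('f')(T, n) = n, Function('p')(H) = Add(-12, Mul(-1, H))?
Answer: Rational(86, 44793) ≈ 0.0019199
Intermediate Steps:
b = Rational(1, 7) (b = Add(Mul(0, Pow(134, -1)), Mul(Add(-12, Mul(-1, 15)), Pow(-189, -1))) = Add(Mul(0, Rational(1, 134)), Mul(Add(-12, -15), Rational(-1, 189))) = Add(0, Mul(-27, Rational(-1, 189))) = Add(0, Rational(1, 7)) = Rational(1, 7) ≈ 0.14286)
Mul(Add(b, Pow(Add(-99, 178), -1)), Pow(Add(401, -320), -1)) = Mul(Add(Rational(1, 7), Pow(Add(-99, 178), -1)), Pow(Add(401, -320), -1)) = Mul(Add(Rational(1, 7), Pow(79, -1)), Pow(81, -1)) = Mul(Add(Rational(1, 7), Rational(1, 79)), Rational(1, 81)) = Mul(Rational(86, 553), Rational(1, 81)) = Rational(86, 44793)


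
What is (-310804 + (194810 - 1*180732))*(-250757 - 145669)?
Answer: 117629901276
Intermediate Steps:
(-310804 + (194810 - 1*180732))*(-250757 - 145669) = (-310804 + (194810 - 180732))*(-396426) = (-310804 + 14078)*(-396426) = -296726*(-396426) = 117629901276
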